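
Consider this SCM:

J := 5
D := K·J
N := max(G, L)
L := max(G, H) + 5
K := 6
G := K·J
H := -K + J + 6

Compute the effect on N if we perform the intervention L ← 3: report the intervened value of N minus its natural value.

Under do(L=3), the mechanism L := max(G, H) + 5 is discarded; L is fixed at 3.
G = K·J  [with K=6, J=5]  = 30
N = max(G, L)  [with G=30, L=3]  = 30
Without intervention: G = K·J  [with K=6, J=5]  = 30; H = -K + J + 6  [with K=6, J=5]  = 5; L = max(G, H) + 5  [with G=30, H=5]  = 35; N = max(G, L)  [with G=30, L=35]  = 35.
Change = 30 − 35 = -5.

-5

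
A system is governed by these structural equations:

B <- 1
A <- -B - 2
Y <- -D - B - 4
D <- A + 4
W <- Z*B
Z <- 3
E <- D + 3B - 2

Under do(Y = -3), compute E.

2

Intervening sets Y = -3 and removes its equation (Y <- -D - B - 4).
No directed path runs from Y to E, so E keeps its natural value.
A = -B - 2  [with B=1]  = -3
D = A + 4  [with A=-3]  = 1
E = D + 3B - 2  [with D=1, B=1]  = 2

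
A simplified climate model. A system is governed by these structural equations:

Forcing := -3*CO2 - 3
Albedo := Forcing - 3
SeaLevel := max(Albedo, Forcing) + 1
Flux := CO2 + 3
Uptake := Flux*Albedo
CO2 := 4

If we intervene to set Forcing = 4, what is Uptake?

Under do(Forcing=4), the mechanism Forcing := -3*CO2 - 3 is discarded; Forcing is fixed at 4.
Albedo = Forcing - 3  [with Forcing=4]  = 1
Flux = CO2 + 3  [with CO2=4]  = 7
Uptake = Flux*Albedo  [with Flux=7, Albedo=1]  = 7

7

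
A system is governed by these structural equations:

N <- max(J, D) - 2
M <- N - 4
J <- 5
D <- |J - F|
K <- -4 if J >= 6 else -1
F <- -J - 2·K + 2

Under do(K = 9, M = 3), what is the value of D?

The joint intervention fixes K = 9, M = 3, removing each variable's own equation.
F = -J - 2·K + 2  [with J=5, K=9]  = -21
D = |J - F|  [with J=5, F=-21]  = 26

26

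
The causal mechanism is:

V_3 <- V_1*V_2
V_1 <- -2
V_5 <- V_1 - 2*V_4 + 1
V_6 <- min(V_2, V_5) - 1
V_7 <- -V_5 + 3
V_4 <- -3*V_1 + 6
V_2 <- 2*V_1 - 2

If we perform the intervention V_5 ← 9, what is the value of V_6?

-7

The intervention breaks the incoming arrows to V_5: V_5 <- V_1 - 2*V_4 + 1 no longer applies, and V_5 = 9.
V_2 = 2*V_1 - 2  [with V_1=-2]  = -6
V_6 = min(V_2, V_5) - 1  [with V_2=-6, V_5=9]  = -7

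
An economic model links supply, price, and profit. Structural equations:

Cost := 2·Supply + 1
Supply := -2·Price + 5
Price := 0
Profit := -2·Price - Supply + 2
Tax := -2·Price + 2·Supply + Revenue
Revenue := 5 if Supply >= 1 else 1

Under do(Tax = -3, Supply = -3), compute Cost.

Setting Tax = -3, Supply = -3 by intervention discards those variables' equations.
Cost = 2·Supply + 1  [with Supply=-3]  = -5

-5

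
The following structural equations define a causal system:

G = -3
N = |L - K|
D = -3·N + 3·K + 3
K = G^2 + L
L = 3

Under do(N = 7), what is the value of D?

18

Intervening sets N = 7 and removes its equation (N = |L - K|).
K = G^2 + L  [with G=-3, L=3]  = 12
D = -3·N + 3·K + 3  [with N=7, K=12]  = 18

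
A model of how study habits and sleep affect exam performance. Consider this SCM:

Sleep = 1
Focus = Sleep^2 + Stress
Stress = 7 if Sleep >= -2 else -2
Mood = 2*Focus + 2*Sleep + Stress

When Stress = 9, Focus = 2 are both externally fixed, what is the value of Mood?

15

Setting Stress = 9, Focus = 2 by intervention discards those variables' equations.
Mood = 2*Focus + 2*Sleep + Stress  [with Focus=2, Sleep=1, Stress=9]  = 15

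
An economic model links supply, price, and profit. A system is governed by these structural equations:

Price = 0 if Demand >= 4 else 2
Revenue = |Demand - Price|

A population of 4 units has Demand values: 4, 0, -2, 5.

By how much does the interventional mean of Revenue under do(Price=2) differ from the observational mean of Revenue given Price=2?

-0.25

Under do(Price=2), Price's equation is replaced by Price=2 for every unit. Per-unit Revenue: 2, 2, 4, 3. Mean = 2.75.
Conditioning on Price=2 selects the 2 unit(s) with Demand ∈ {0, -2}. Their Revenue values: 2, 4. Mean = 3.
Difference = 2.75 − 3 = -0.25.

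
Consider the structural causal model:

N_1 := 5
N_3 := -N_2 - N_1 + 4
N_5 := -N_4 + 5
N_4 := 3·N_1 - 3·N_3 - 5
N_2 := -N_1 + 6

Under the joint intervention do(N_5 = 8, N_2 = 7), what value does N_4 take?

Setting N_5 = 8, N_2 = 7 by intervention discards those variables' equations.
N_3 = -N_2 - N_1 + 4  [with N_2=7, N_1=5]  = -8
N_4 = 3·N_1 - 3·N_3 - 5  [with N_1=5, N_3=-8]  = 34

34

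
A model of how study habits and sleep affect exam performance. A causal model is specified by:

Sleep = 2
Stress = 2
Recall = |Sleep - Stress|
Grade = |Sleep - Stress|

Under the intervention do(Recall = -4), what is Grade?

The intervention breaks the incoming arrows to Recall: Recall = |Sleep - Stress| no longer applies, and Recall = -4.
Grade is not downstream of the intervention, so its value is determined by the original equations.
Grade = |Sleep - Stress|  [with Sleep=2, Stress=2]  = 0

0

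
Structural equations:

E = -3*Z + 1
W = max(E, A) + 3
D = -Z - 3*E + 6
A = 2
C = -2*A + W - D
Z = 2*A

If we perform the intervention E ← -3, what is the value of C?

The intervention breaks the incoming arrows to E: E = -3*Z + 1 no longer applies, and E = -3.
Z = 2*A  [with A=2]  = 4
W = max(E, A) + 3  [with E=-3, A=2]  = 5
D = -Z - 3*E + 6  [with Z=4, E=-3]  = 11
C = -2*A + W - D  [with A=2, W=5, D=11]  = -10

-10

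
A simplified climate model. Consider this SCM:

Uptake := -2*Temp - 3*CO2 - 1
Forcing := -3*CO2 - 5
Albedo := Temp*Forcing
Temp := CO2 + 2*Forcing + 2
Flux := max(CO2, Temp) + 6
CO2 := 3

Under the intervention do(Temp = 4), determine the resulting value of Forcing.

Under do(Temp=4), the mechanism Temp := CO2 + 2*Forcing + 2 is discarded; Temp is fixed at 4.
Since Forcing is not a descendant of the intervened variable, it is unaffected.
Forcing = -3*CO2 - 5  [with CO2=3]  = -14

-14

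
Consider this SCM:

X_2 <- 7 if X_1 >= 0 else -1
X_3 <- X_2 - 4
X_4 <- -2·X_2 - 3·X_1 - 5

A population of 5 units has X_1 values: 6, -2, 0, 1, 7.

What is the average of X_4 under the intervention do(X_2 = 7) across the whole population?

-26.2

The intervention sets X_2=7 in all 5 units regardless of X_1. Recomputing X_4 per unit gives -37, -13, -19, -22, -40; average -26.2.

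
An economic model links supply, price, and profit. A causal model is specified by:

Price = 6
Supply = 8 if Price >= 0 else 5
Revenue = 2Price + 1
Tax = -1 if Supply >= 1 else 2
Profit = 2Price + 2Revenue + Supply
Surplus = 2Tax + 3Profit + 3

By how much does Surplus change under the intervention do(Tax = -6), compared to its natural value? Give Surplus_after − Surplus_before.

Under do(Tax=-6), the mechanism Tax = -1 if Supply >= 1 else 2 is discarded; Tax is fixed at -6.
Supply = 8 if Price >= 0 else 5  [with Price=6]  = 8
Revenue = 2Price + 1  [with Price=6]  = 13
Profit = 2Price + 2Revenue + Supply  [with Price=6, Revenue=13, Supply=8]  = 46
Surplus = 2Tax + 3Profit + 3  [with Tax=-6, Profit=46]  = 129
Without intervention: Supply = 8 if Price >= 0 else 5  [with Price=6]  = 8; Revenue = 2Price + 1  [with Price=6]  = 13; Tax = -1 if Supply >= 1 else 2  [with Supply=8]  = -1; Profit = 2Price + 2Revenue + Supply  [with Price=6, Revenue=13, Supply=8]  = 46; Surplus = 2Tax + 3Profit + 3  [with Tax=-1, Profit=46]  = 139.
Change = 129 − 139 = -10.

-10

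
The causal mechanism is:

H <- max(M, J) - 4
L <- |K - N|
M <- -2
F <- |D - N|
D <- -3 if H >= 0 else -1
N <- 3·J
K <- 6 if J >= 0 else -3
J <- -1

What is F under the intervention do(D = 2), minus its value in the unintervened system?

3

The intervention breaks the incoming arrows to D: D <- -3 if H >= 0 else -1 no longer applies, and D = 2.
N = 3·J  [with J=-1]  = -3
F = |D - N|  [with D=2, N=-3]  = 5
Without intervention: H = max(M, J) - 4  [with M=-2, J=-1]  = -5; D = -3 if H >= 0 else -1  [with H=-5]  = -1; N = 3·J  [with J=-1]  = -3; F = |D - N|  [with D=-1, N=-3]  = 2.
Change = 5 − 2 = 3.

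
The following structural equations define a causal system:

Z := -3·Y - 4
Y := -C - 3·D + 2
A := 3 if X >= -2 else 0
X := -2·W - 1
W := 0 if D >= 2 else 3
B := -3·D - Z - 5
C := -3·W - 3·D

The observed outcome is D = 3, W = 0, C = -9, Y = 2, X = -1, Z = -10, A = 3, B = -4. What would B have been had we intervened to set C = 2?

The intervention breaks the incoming arrows to C: C := -3·W - 3·D no longer applies, and C = 2.
Y = -C - 3·D + 2  [with C=2, D=3]  = -9
Z = -3·Y - 4  [with Y=-9]  = 23
B = -3·D - Z - 5  [with D=3, Z=23]  = -37

-37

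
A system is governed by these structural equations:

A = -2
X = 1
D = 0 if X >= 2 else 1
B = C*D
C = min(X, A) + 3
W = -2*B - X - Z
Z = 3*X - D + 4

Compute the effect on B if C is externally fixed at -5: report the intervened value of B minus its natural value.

The intervention breaks the incoming arrows to C: C = min(X, A) + 3 no longer applies, and C = -5.
D = 0 if X >= 2 else 1  [with X=1]  = 1
B = C*D  [with C=-5, D=1]  = -5
Without intervention: D = 0 if X >= 2 else 1  [with X=1]  = 1; C = min(X, A) + 3  [with X=1, A=-2]  = 1; B = C*D  [with C=1, D=1]  = 1.
Change = -5 − 1 = -6.

-6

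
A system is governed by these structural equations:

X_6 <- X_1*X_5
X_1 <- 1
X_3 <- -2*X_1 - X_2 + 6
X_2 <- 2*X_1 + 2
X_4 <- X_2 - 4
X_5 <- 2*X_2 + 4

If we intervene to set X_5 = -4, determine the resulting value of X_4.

The intervention breaks the incoming arrows to X_5: X_5 <- 2*X_2 + 4 no longer applies, and X_5 = -4.
Since X_4 is not a descendant of the intervened variable, it is unaffected.
X_2 = 2*X_1 + 2  [with X_1=1]  = 4
X_4 = X_2 - 4  [with X_2=4]  = 0

0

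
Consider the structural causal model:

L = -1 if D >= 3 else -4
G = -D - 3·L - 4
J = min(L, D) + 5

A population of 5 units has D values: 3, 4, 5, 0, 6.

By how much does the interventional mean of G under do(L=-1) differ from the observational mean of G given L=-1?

Under do(L=-1), L's equation is replaced by L=-1 for every unit. Per-unit G: -4, -5, -6, -1, -7. Mean = -4.6.
Conditioning on L=-1 selects the 4 unit(s) with D ∈ {3, 4, 5, 6}. Their G values: -4, -5, -6, -7. Mean = -5.5.
Difference = -4.6 − (-5.5) = 0.9.

0.9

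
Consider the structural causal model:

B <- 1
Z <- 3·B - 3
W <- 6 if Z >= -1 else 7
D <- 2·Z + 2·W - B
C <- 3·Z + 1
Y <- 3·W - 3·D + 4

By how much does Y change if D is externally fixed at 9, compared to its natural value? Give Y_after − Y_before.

Under do(D=9), the mechanism D <- 2·Z + 2·W - B is discarded; D is fixed at 9.
Z = 3·B - 3  [with B=1]  = 0
W = 6 if Z >= -1 else 7  [with Z=0]  = 6
Y = 3·W - 3·D + 4  [with W=6, D=9]  = -5
Without intervention: Z = 3·B - 3  [with B=1]  = 0; W = 6 if Z >= -1 else 7  [with Z=0]  = 6; D = 2·Z + 2·W - B  [with Z=0, W=6, B=1]  = 11; Y = 3·W - 3·D + 4  [with W=6, D=11]  = -11.
Change = -5 − (-11) = 6.

6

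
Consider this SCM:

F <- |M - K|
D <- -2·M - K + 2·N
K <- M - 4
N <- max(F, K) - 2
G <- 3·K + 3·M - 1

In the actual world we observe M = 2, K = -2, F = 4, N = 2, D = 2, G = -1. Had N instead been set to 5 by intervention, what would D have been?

Intervening sets N = 5 and removes its equation (N <- max(F, K) - 2).
K = M - 4  [with M=2]  = -2
D = -2·M - K + 2·N  [with M=2, K=-2, N=5]  = 8

8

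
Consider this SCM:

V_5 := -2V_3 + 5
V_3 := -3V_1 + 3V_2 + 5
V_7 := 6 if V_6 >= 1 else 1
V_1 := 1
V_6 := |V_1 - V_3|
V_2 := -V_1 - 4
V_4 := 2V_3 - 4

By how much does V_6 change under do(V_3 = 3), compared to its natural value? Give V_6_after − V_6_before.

-12

The intervention breaks the incoming arrows to V_3: V_3 := -3V_1 + 3V_2 + 5 no longer applies, and V_3 = 3.
V_6 = |V_1 - V_3|  [with V_1=1, V_3=3]  = 2
Without intervention: V_2 = -V_1 - 4  [with V_1=1]  = -5; V_3 = -3V_1 + 3V_2 + 5  [with V_1=1, V_2=-5]  = -13; V_6 = |V_1 - V_3|  [with V_1=1, V_3=-13]  = 14.
Change = 2 − 14 = -12.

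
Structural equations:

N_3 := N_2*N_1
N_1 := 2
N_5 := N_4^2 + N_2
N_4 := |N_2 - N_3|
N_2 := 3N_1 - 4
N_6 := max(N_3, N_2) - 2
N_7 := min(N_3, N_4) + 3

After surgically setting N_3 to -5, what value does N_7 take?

-2

The intervention breaks the incoming arrows to N_3: N_3 := N_2*N_1 no longer applies, and N_3 = -5.
N_2 = 3N_1 - 4  [with N_1=2]  = 2
N_4 = |N_2 - N_3|  [with N_2=2, N_3=-5]  = 7
N_7 = min(N_3, N_4) + 3  [with N_3=-5, N_4=7]  = -2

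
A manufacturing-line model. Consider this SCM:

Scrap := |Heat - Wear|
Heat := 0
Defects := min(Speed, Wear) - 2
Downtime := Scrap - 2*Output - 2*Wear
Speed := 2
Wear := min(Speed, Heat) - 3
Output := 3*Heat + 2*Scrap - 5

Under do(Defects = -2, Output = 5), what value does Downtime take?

Setting Defects = -2, Output = 5 by intervention discards those variables' equations.
Wear = min(Speed, Heat) - 3  [with Speed=2, Heat=0]  = -3
Scrap = |Heat - Wear|  [with Heat=0, Wear=-3]  = 3
Downtime = Scrap - 2*Output - 2*Wear  [with Scrap=3, Output=5, Wear=-3]  = -1

-1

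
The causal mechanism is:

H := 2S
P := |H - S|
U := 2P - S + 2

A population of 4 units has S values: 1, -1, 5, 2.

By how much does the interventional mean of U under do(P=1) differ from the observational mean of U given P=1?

The intervention sets P=1 in all 4 units regardless of S. Recomputing U per unit gives 3, 5, -1, 2; average 2.25.
Conditioning on P=1 selects the 2 unit(s) with S ∈ {1, -1}. Their U values: 3, 5. Mean = 4.
Difference = 2.25 − 4 = -1.75.

-1.75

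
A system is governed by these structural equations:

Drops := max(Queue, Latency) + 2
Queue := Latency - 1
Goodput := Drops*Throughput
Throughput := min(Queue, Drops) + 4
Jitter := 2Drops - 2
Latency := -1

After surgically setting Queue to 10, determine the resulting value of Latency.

Under do(Queue=10), the mechanism Queue := Latency - 1 is discarded; Queue is fixed at 10.
Latency is not downstream of the intervention, so its value is determined by the original equations.

-1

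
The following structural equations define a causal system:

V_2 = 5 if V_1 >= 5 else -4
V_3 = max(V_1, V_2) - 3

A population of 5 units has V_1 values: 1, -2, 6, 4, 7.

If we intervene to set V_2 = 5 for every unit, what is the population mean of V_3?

do(V_2=5) breaks V_2's dependence on V_1. With V_2=5 fixed, V_3 across the units is 2, 2, 3, 2, 4, mean 2.6.

2.6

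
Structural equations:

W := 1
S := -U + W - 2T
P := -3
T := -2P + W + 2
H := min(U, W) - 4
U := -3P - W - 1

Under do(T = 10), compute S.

-26

do(T=10) replaces the equation T := -2P + W + 2 with the constant T = 10.
U = -3P - W - 1  [with P=-3, W=1]  = 7
S = -U + W - 2T  [with U=7, W=1, T=10]  = -26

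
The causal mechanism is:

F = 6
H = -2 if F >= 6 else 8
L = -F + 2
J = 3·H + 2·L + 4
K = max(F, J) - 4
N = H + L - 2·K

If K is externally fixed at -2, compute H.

-2

Under do(K=-2), the mechanism K = max(F, J) - 4 is discarded; K is fixed at -2.
No directed path runs from K to H, so H keeps its natural value.
H = -2 if F >= 6 else 8  [with F=6]  = -2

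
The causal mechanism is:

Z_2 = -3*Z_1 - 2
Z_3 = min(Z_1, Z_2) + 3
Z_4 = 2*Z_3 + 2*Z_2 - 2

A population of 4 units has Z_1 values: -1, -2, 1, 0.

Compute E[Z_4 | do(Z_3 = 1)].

Under do(Z_3=1), Z_3's equation is replaced by Z_3=1 for every unit. Per-unit Z_4: 2, 8, -10, -4. Mean = -1.

-1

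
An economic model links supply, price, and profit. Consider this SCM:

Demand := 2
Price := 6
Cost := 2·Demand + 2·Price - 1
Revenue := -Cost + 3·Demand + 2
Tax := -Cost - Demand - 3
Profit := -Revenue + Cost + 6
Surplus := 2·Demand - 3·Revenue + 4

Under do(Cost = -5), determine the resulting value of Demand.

Under do(Cost=-5), the mechanism Cost := 2·Demand + 2·Price - 1 is discarded; Cost is fixed at -5.
Demand is not downstream of the intervention, so its value is determined by the original equations.

2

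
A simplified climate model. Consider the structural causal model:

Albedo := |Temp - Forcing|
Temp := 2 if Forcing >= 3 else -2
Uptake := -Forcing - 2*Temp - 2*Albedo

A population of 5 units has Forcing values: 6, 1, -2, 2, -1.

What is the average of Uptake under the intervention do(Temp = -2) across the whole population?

-3.6

The intervention sets Temp=-2 in all 5 units regardless of Forcing. Recomputing Uptake per unit gives -18, -3, 6, -6, 3; average -3.6.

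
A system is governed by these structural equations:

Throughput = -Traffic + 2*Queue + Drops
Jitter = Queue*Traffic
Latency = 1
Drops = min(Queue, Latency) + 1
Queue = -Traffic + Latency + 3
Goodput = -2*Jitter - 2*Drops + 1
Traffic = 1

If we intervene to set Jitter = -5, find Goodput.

7

Under do(Jitter=-5), the mechanism Jitter = Queue*Traffic is discarded; Jitter is fixed at -5.
Queue = -Traffic + Latency + 3  [with Traffic=1, Latency=1]  = 3
Drops = min(Queue, Latency) + 1  [with Queue=3, Latency=1]  = 2
Goodput = -2*Jitter - 2*Drops + 1  [with Jitter=-5, Drops=2]  = 7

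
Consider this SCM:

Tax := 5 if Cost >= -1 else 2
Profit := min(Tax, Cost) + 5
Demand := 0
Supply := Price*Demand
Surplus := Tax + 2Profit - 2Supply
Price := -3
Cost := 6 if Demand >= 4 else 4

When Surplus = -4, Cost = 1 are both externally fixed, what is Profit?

6

Setting Surplus = -4, Cost = 1 by intervention discards those variables' equations.
Tax = 5 if Cost >= -1 else 2  [with Cost=1]  = 5
Profit = min(Tax, Cost) + 5  [with Tax=5, Cost=1]  = 6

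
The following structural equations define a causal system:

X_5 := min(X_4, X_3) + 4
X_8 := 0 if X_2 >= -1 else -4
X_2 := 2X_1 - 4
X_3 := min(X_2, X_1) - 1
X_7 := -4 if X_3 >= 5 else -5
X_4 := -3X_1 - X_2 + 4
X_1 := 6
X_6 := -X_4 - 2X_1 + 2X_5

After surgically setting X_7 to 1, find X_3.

5

Intervening sets X_7 = 1 and removes its equation (X_7 := -4 if X_3 >= 5 else -5).
X_3 is not downstream of the intervention, so its value is determined by the original equations.
X_2 = 2X_1 - 4  [with X_1=6]  = 8
X_3 = min(X_2, X_1) - 1  [with X_2=8, X_1=6]  = 5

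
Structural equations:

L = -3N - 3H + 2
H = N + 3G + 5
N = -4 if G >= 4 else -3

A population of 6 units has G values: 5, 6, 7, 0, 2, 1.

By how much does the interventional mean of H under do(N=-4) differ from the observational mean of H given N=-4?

The intervention sets N=-4 in all 6 units regardless of G. Recomputing H per unit gives 16, 19, 22, 1, 7, 4; average 11.5.
Observing N=-4 restricts to units where N's equation naturally yields -4: G ∈ {5, 6, 7}. In that subpopulation H = 16, 19, 22, mean 19.
Difference = 11.5 − 19 = -7.5.

-7.5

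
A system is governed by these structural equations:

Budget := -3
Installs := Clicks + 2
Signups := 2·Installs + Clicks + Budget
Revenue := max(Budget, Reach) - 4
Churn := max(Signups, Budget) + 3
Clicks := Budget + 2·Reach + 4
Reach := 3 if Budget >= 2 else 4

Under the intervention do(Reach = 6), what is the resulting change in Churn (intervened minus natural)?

Under do(Reach=6), the mechanism Reach := 3 if Budget >= 2 else 4 is discarded; Reach is fixed at 6.
Clicks = Budget + 2·Reach + 4  [with Budget=-3, Reach=6]  = 13
Installs = Clicks + 2  [with Clicks=13]  = 15
Signups = 2·Installs + Clicks + Budget  [with Installs=15, Clicks=13, Budget=-3]  = 40
Churn = max(Signups, Budget) + 3  [with Signups=40, Budget=-3]  = 43
Without intervention: Reach = 3 if Budget >= 2 else 4  [with Budget=-3]  = 4; Clicks = Budget + 2·Reach + 4  [with Budget=-3, Reach=4]  = 9; Installs = Clicks + 2  [with Clicks=9]  = 11; Signups = 2·Installs + Clicks + Budget  [with Installs=11, Clicks=9, Budget=-3]  = 28; Churn = max(Signups, Budget) + 3  [with Signups=28, Budget=-3]  = 31.
Change = 43 − 31 = 12.

12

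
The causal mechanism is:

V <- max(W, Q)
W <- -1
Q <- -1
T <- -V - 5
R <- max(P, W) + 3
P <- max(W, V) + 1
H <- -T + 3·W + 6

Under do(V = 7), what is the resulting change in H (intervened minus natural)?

8

The intervention breaks the incoming arrows to V: V <- max(W, Q) no longer applies, and V = 7.
T = -V - 5  [with V=7]  = -12
H = -T + 3·W + 6  [with T=-12, W=-1]  = 15
Without intervention: V = max(W, Q)  [with W=-1, Q=-1]  = -1; T = -V - 5  [with V=-1]  = -4; H = -T + 3·W + 6  [with T=-4, W=-1]  = 7.
Change = 15 − 7 = 8.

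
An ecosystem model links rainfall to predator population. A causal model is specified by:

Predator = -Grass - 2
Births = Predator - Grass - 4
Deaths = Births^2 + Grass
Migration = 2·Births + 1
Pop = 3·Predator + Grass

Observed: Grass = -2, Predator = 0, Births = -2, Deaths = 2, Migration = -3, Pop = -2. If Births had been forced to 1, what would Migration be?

3

do(Births=1) replaces the equation Births = Predator - Grass - 4 with the constant Births = 1.
Migration = 2·Births + 1  [with Births=1]  = 3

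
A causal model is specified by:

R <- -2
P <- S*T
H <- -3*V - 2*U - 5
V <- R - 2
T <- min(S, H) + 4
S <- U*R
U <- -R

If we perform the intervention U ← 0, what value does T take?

Under do(U=0), the mechanism U <- -R is discarded; U is fixed at 0.
S = U*R  [with U=0, R=-2]  = 0
V = R - 2  [with R=-2]  = -4
H = -3*V - 2*U - 5  [with V=-4, U=0]  = 7
T = min(S, H) + 4  [with S=0, H=7]  = 4

4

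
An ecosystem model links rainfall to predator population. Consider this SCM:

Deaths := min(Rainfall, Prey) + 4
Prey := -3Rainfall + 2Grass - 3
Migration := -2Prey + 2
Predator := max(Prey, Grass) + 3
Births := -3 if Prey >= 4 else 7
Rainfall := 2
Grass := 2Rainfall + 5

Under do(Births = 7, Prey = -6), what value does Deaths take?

The joint intervention fixes Births = 7, Prey = -6, removing each variable's own equation.
Deaths = min(Rainfall, Prey) + 4  [with Rainfall=2, Prey=-6]  = -2

-2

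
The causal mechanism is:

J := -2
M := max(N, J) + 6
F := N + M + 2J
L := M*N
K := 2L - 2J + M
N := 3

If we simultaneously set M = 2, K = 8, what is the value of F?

1

The joint intervention fixes M = 2, K = 8, removing each variable's own equation.
F = N + M + 2J  [with N=3, M=2, J=-2]  = 1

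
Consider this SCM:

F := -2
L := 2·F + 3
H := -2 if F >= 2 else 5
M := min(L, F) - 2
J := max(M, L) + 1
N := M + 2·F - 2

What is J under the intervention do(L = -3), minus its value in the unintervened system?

-2

do(L=-3) replaces the equation L := 2·F + 3 with the constant L = -3.
M = min(L, F) - 2  [with L=-3, F=-2]  = -5
J = max(M, L) + 1  [with M=-5, L=-3]  = -2
Without intervention: L = 2·F + 3  [with F=-2]  = -1; M = min(L, F) - 2  [with L=-1, F=-2]  = -4; J = max(M, L) + 1  [with M=-4, L=-1]  = 0.
Change = -2 − 0 = -2.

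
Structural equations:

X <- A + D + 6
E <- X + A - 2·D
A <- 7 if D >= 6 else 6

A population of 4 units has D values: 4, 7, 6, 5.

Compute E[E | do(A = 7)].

14.5

The intervention sets A=7 in all 4 units regardless of D. Recomputing E per unit gives 16, 13, 14, 15; average 14.5.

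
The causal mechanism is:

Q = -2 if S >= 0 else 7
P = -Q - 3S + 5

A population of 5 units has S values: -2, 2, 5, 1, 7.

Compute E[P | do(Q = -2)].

-0.8

Every unit gets Q=-2 under the intervention. P values become 13, 1, -8, 4, -14; E[P|do(Q=-2)] = -0.8.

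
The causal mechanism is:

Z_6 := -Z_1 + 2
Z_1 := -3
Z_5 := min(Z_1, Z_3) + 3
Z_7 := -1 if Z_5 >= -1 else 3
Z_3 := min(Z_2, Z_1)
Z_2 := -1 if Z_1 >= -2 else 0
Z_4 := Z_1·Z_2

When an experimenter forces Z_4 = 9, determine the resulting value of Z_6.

5

Under do(Z_4=9), the mechanism Z_4 := Z_1·Z_2 is discarded; Z_4 is fixed at 9.
Since Z_6 is not a descendant of the intervened variable, it is unaffected.
Z_6 = -Z_1 + 2  [with Z_1=-3]  = 5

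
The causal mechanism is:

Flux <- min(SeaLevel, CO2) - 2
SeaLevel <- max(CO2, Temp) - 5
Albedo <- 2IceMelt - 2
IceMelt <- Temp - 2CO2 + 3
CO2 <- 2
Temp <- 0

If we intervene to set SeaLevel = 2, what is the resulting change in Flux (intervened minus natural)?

The intervention breaks the incoming arrows to SeaLevel: SeaLevel <- max(CO2, Temp) - 5 no longer applies, and SeaLevel = 2.
Flux = min(SeaLevel, CO2) - 2  [with SeaLevel=2, CO2=2]  = 0
Without intervention: SeaLevel = max(CO2, Temp) - 5  [with CO2=2, Temp=0]  = -3; Flux = min(SeaLevel, CO2) - 2  [with SeaLevel=-3, CO2=2]  = -5.
Change = 0 − (-5) = 5.

5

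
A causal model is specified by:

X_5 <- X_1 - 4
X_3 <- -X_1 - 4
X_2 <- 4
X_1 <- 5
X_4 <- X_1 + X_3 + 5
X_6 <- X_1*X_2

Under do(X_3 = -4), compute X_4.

The intervention breaks the incoming arrows to X_3: X_3 <- -X_1 - 4 no longer applies, and X_3 = -4.
X_4 = X_1 + X_3 + 5  [with X_1=5, X_3=-4]  = 6

6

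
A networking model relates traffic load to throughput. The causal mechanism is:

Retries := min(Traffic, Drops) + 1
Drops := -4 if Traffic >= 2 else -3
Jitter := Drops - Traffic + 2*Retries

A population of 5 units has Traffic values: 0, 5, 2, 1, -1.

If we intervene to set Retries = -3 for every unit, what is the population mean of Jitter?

do(Retries=-3) breaks Retries's dependence on Traffic. With Retries=-3 fixed, Jitter across the units is -9, -15, -12, -10, -8, mean -10.8.

-10.8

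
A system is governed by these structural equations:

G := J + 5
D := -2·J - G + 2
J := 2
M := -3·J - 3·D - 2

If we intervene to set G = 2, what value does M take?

4

Under do(G=2), the mechanism G := J + 5 is discarded; G is fixed at 2.
D = -2·J - G + 2  [with J=2, G=2]  = -4
M = -3·J - 3·D - 2  [with J=2, D=-4]  = 4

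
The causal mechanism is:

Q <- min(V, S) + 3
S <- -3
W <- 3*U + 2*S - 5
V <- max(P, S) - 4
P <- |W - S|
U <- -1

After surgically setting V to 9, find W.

-14

do(V=9) replaces the equation V <- max(P, S) - 4 with the constant V = 9.
W is not downstream of the intervention, so its value is determined by the original equations.
W = 3*U + 2*S - 5  [with U=-1, S=-3]  = -14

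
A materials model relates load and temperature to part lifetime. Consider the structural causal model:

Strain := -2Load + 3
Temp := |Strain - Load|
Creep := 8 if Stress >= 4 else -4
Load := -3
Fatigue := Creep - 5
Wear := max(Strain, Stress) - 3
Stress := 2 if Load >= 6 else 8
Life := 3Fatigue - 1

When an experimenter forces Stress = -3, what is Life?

do(Stress=-3) replaces the equation Stress := 2 if Load >= 6 else 8 with the constant Stress = -3.
Creep = 8 if Stress >= 4 else -4  [with Stress=-3]  = -4
Fatigue = Creep - 5  [with Creep=-4]  = -9
Life = 3Fatigue - 1  [with Fatigue=-9]  = -28

-28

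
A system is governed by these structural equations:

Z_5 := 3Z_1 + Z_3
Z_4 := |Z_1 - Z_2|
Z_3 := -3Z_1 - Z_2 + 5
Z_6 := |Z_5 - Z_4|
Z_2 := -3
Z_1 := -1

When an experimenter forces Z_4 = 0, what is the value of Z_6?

Under do(Z_4=0), the mechanism Z_4 := |Z_1 - Z_2| is discarded; Z_4 is fixed at 0.
Z_3 = -3Z_1 - Z_2 + 5  [with Z_1=-1, Z_2=-3]  = 11
Z_5 = 3Z_1 + Z_3  [with Z_1=-1, Z_3=11]  = 8
Z_6 = |Z_5 - Z_4|  [with Z_5=8, Z_4=0]  = 8

8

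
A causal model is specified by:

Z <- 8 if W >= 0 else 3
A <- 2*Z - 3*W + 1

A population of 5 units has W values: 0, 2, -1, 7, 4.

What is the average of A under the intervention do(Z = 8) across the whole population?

9.8

Every unit gets Z=8 under the intervention. A values become 17, 11, 20, -4, 5; E[A|do(Z=8)] = 9.8.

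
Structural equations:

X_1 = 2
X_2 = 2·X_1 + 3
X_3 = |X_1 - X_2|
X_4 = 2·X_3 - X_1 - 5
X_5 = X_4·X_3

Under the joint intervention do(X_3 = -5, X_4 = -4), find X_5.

Setting X_3 = -5, X_4 = -4 by intervention discards those variables' equations.
X_5 = X_4·X_3  [with X_4=-4, X_3=-5]  = 20

20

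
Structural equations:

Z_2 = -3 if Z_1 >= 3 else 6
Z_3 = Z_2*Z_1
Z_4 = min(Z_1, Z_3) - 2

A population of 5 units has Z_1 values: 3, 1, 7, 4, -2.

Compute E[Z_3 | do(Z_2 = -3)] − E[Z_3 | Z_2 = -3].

6.2

do(Z_2=-3) breaks Z_2's dependence on Z_1. With Z_2=-3 fixed, Z_3 across the units is -9, -3, -21, -12, 6, mean -7.8.
Conditioning on Z_2=-3 selects the 3 unit(s) with Z_1 ∈ {3, 7, 4}. Their Z_3 values: -9, -21, -12. Mean = -14.
Difference = -7.8 − (-14) = 6.2.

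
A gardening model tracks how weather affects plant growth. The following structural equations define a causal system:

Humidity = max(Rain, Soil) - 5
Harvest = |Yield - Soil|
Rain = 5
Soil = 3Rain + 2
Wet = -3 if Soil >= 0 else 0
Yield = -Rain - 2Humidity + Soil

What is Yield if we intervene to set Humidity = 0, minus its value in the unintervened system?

24

Intervening sets Humidity = 0 and removes its equation (Humidity = max(Rain, Soil) - 5).
Soil = 3Rain + 2  [with Rain=5]  = 17
Yield = -Rain - 2Humidity + Soil  [with Rain=5, Humidity=0, Soil=17]  = 12
Without intervention: Soil = 3Rain + 2  [with Rain=5]  = 17; Humidity = max(Rain, Soil) - 5  [with Rain=5, Soil=17]  = 12; Yield = -Rain - 2Humidity + Soil  [with Rain=5, Humidity=12, Soil=17]  = -12.
Change = 12 − (-12) = 24.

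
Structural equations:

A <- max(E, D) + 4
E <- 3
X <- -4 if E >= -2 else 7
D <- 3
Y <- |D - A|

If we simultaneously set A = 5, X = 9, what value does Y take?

The joint intervention fixes A = 5, X = 9, removing each variable's own equation.
Y = |D - A|  [with D=3, A=5]  = 2

2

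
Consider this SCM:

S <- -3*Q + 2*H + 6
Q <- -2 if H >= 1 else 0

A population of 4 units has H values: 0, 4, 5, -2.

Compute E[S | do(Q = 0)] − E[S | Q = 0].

5.5

do(Q=0) breaks Q's dependence on H. With Q=0 fixed, S across the units is 6, 14, 16, 2, mean 9.5.
E[S|Q=0] averages over only the 2 units with Q=0 (H = 0, -2): S = 6, 2, mean 4.
Difference = 9.5 − 4 = 5.5.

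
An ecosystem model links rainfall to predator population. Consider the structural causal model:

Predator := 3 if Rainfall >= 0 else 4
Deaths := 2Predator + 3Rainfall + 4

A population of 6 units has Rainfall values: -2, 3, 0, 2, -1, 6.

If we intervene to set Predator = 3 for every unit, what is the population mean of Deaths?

The intervention sets Predator=3 in all 6 units regardless of Rainfall. Recomputing Deaths per unit gives 4, 19, 10, 16, 7, 28; average 14.

14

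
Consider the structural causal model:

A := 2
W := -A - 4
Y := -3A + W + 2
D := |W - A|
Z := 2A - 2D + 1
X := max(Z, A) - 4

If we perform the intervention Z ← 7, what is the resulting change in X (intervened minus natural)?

The intervention breaks the incoming arrows to Z: Z := 2A - 2D + 1 no longer applies, and Z = 7.
X = max(Z, A) - 4  [with Z=7, A=2]  = 3
Without intervention: W = -A - 4  [with A=2]  = -6; D = |W - A|  [with W=-6, A=2]  = 8; Z = 2A - 2D + 1  [with A=2, D=8]  = -11; X = max(Z, A) - 4  [with Z=-11, A=2]  = -2.
Change = 3 − (-2) = 5.

5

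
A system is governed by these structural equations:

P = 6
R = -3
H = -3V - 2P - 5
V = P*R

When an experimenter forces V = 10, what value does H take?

-47

The intervention breaks the incoming arrows to V: V = P*R no longer applies, and V = 10.
H = -3V - 2P - 5  [with V=10, P=6]  = -47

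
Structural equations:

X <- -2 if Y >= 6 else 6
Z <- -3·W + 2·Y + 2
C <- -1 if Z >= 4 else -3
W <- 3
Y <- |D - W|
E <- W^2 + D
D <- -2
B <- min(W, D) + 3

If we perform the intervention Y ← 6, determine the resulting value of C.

The intervention breaks the incoming arrows to Y: Y <- |D - W| no longer applies, and Y = 6.
Z = -3·W + 2·Y + 2  [with W=3, Y=6]  = 5
C = -1 if Z >= 4 else -3  [with Z=5]  = -1

-1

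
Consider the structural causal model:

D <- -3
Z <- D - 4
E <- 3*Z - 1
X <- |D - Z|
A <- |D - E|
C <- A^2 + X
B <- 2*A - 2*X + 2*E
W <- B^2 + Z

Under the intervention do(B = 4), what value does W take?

9

do(B=4) replaces the equation B <- 2*A - 2*X + 2*E with the constant B = 4.
Z = D - 4  [with D=-3]  = -7
W = B^2 + Z  [with B=4, Z=-7]  = 9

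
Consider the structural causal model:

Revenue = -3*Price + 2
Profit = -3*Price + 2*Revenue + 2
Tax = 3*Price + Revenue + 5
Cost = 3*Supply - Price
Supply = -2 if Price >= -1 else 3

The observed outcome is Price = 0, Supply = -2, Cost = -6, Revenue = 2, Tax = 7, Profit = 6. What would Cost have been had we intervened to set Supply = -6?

-18

The intervention breaks the incoming arrows to Supply: Supply = -2 if Price >= -1 else 3 no longer applies, and Supply = -6.
Cost = 3*Supply - Price  [with Supply=-6, Price=0]  = -18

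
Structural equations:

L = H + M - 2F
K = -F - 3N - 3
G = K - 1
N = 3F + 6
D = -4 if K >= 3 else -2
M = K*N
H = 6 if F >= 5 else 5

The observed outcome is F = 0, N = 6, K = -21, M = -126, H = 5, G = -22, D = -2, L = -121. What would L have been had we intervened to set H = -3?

do(H=-3) replaces the equation H = 6 if F >= 5 else 5 with the constant H = -3.
N = 3F + 6  [with F=0]  = 6
K = -F - 3N - 3  [with F=0, N=6]  = -21
M = K*N  [with K=-21, N=6]  = -126
L = H + M - 2F  [with H=-3, M=-126, F=0]  = -129

-129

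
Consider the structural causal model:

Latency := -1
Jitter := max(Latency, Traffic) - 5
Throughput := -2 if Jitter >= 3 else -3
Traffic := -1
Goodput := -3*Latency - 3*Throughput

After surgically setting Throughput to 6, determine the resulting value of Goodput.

Intervening sets Throughput = 6 and removes its equation (Throughput := -2 if Jitter >= 3 else -3).
Goodput = -3*Latency - 3*Throughput  [with Latency=-1, Throughput=6]  = -15

-15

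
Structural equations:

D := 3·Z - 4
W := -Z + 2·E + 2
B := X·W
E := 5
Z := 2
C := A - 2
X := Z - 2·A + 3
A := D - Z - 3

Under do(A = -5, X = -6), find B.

Under do(A = -5, X = -6), each intervened variable's structural equation is replaced by its fixed value.
W = -Z + 2·E + 2  [with Z=2, E=5]  = 10
B = X·W  [with X=-6, W=10]  = -60

-60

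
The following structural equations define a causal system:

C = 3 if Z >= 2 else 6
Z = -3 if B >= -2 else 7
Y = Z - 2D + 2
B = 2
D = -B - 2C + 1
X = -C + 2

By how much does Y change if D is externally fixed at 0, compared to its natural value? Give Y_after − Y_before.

-26

Intervening sets D = 0 and removes its equation (D = -B - 2C + 1).
Z = -3 if B >= -2 else 7  [with B=2]  = -3
Y = Z - 2D + 2  [with Z=-3, D=0]  = -1
Without intervention: Z = -3 if B >= -2 else 7  [with B=2]  = -3; C = 3 if Z >= 2 else 6  [with Z=-3]  = 6; D = -B - 2C + 1  [with B=2, C=6]  = -13; Y = Z - 2D + 2  [with Z=-3, D=-13]  = 25.
Change = -1 − 25 = -26.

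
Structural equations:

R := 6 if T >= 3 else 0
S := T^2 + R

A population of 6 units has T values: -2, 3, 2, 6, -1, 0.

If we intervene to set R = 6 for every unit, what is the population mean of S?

15

Under do(R=6), R's equation is replaced by R=6 for every unit. Per-unit S: 10, 15, 10, 42, 7, 6. Mean = 15.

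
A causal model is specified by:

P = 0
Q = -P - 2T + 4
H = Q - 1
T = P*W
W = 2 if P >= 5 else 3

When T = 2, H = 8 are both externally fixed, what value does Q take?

0

The joint intervention fixes T = 2, H = 8, removing each variable's own equation.
Q = -P - 2T + 4  [with P=0, T=2]  = 0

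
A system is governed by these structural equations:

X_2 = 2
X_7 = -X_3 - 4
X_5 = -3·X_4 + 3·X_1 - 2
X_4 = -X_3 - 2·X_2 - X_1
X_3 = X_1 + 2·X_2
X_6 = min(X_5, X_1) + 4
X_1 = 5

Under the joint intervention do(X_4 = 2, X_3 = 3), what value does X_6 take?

The joint intervention fixes X_4 = 2, X_3 = 3, removing each variable's own equation.
X_5 = -3·X_4 + 3·X_1 - 2  [with X_4=2, X_1=5]  = 7
X_6 = min(X_5, X_1) + 4  [with X_5=7, X_1=5]  = 9

9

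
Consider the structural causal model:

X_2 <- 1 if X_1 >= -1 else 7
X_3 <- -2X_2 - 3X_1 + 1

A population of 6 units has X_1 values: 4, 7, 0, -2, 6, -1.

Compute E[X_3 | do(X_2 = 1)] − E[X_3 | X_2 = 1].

Every unit gets X_2=1 under the intervention. X_3 values become -13, -22, -1, 5, -19, 2; E[X_3|do(X_2=1)] = -8.
Observing X_2=1 restricts to units where X_2's equation naturally yields 1: X_1 ∈ {4, 7, 0, 6, -1}. In that subpopulation X_3 = -13, -22, -1, -19, 2, mean -10.6.
Difference = -8 − (-10.6) = 2.6.

2.6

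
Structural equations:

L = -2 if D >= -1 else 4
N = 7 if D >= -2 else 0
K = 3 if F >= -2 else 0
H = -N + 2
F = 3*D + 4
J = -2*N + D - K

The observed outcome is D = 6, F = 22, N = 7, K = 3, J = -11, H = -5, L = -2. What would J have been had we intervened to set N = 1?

1

do(N=1) replaces the equation N = 7 if D >= -2 else 0 with the constant N = 1.
F = 3*D + 4  [with D=6]  = 22
K = 3 if F >= -2 else 0  [with F=22]  = 3
J = -2*N + D - K  [with N=1, D=6, K=3]  = 1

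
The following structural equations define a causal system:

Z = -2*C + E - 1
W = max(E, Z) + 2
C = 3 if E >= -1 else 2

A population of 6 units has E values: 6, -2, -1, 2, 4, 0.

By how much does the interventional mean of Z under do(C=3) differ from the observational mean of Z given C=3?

do(C=3) breaks C's dependence on E. With C=3 fixed, Z across the units is -1, -9, -8, -5, -3, -7, mean -5.5.
Observing C=3 restricts to units where C's equation naturally yields 3: E ∈ {6, -1, 2, 4, 0}. In that subpopulation Z = -1, -8, -5, -3, -7, mean -4.8.
Difference = -5.5 − (-4.8) = -0.7.

-0.7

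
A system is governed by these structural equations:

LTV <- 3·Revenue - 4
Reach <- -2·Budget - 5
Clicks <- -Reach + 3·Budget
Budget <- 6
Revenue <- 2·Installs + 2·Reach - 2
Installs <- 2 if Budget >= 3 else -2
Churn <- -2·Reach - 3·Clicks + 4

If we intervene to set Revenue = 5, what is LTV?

11

Intervening sets Revenue = 5 and removes its equation (Revenue <- 2·Installs + 2·Reach - 2).
LTV = 3·Revenue - 4  [with Revenue=5]  = 11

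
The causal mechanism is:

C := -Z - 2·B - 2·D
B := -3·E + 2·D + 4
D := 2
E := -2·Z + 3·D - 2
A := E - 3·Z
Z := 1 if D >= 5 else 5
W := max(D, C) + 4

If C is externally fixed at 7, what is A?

The intervention breaks the incoming arrows to C: C := -Z - 2·B - 2·D no longer applies, and C = 7.
Since A is not a descendant of the intervened variable, it is unaffected.
Z = 1 if D >= 5 else 5  [with D=2]  = 5
E = -2·Z + 3·D - 2  [with Z=5, D=2]  = -6
A = E - 3·Z  [with E=-6, Z=5]  = -21

-21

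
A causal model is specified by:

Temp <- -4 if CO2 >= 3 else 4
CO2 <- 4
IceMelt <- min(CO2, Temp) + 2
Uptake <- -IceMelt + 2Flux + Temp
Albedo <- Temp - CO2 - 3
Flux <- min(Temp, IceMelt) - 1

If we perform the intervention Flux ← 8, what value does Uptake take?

The intervention breaks the incoming arrows to Flux: Flux <- min(Temp, IceMelt) - 1 no longer applies, and Flux = 8.
Temp = -4 if CO2 >= 3 else 4  [with CO2=4]  = -4
IceMelt = min(CO2, Temp) + 2  [with CO2=4, Temp=-4]  = -2
Uptake = -IceMelt + 2Flux + Temp  [with IceMelt=-2, Flux=8, Temp=-4]  = 14

14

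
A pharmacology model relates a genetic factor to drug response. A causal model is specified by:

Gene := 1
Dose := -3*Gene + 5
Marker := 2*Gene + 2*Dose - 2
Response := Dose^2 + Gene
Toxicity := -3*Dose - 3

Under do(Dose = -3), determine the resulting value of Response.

Under do(Dose=-3), the mechanism Dose := -3*Gene + 5 is discarded; Dose is fixed at -3.
Response = Dose^2 + Gene  [with Dose=-3, Gene=1]  = 10

10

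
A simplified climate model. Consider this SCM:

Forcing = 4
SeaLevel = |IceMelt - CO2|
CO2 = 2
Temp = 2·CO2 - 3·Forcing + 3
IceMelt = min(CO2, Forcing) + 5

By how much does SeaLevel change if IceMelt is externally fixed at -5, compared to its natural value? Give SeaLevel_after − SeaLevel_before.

2

Intervening sets IceMelt = -5 and removes its equation (IceMelt = min(CO2, Forcing) + 5).
SeaLevel = |IceMelt - CO2|  [with IceMelt=-5, CO2=2]  = 7
Without intervention: IceMelt = min(CO2, Forcing) + 5  [with CO2=2, Forcing=4]  = 7; SeaLevel = |IceMelt - CO2|  [with IceMelt=7, CO2=2]  = 5.
Change = 7 − 5 = 2.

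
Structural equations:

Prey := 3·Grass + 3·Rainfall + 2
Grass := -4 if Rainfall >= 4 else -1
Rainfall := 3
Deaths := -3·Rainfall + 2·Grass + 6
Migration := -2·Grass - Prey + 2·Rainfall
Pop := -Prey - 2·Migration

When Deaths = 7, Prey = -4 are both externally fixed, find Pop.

The joint intervention fixes Deaths = 7, Prey = -4, removing each variable's own equation.
Grass = -4 if Rainfall >= 4 else -1  [with Rainfall=3]  = -1
Migration = -2·Grass - Prey + 2·Rainfall  [with Grass=-1, Prey=-4, Rainfall=3]  = 12
Pop = -Prey - 2·Migration  [with Prey=-4, Migration=12]  = -20

-20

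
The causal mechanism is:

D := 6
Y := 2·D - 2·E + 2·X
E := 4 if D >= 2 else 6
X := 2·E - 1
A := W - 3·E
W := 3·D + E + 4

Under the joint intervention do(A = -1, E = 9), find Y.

The joint intervention fixes A = -1, E = 9, removing each variable's own equation.
X = 2·E - 1  [with E=9]  = 17
Y = 2·D - 2·E + 2·X  [with D=6, E=9, X=17]  = 28

28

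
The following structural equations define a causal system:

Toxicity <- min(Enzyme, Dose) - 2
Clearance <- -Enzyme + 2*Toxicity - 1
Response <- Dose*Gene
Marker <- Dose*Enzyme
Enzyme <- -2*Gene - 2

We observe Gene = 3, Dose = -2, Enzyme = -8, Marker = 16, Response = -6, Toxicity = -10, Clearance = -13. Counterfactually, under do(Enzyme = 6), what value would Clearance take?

-15

The intervention breaks the incoming arrows to Enzyme: Enzyme <- -2*Gene - 2 no longer applies, and Enzyme = 6.
Toxicity = min(Enzyme, Dose) - 2  [with Enzyme=6, Dose=-2]  = -4
Clearance = -Enzyme + 2*Toxicity - 1  [with Enzyme=6, Toxicity=-4]  = -15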